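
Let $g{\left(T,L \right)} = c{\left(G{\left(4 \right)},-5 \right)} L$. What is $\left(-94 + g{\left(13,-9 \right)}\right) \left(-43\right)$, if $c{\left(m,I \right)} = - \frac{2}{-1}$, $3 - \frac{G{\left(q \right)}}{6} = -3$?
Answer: $4816$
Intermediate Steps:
$G{\left(q \right)} = 36$ ($G{\left(q \right)} = 18 - -18 = 18 + 18 = 36$)
$c{\left(m,I \right)} = 2$ ($c{\left(m,I \right)} = \left(-2\right) \left(-1\right) = 2$)
$g{\left(T,L \right)} = 2 L$
$\left(-94 + g{\left(13,-9 \right)}\right) \left(-43\right) = \left(-94 + 2 \left(-9\right)\right) \left(-43\right) = \left(-94 - 18\right) \left(-43\right) = \left(-112\right) \left(-43\right) = 4816$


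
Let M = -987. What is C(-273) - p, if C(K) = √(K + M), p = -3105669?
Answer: 3105669 + 6*I*√35 ≈ 3.1057e+6 + 35.496*I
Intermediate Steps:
C(K) = √(-987 + K) (C(K) = √(K - 987) = √(-987 + K))
C(-273) - p = √(-987 - 273) - 1*(-3105669) = √(-1260) + 3105669 = 6*I*√35 + 3105669 = 3105669 + 6*I*√35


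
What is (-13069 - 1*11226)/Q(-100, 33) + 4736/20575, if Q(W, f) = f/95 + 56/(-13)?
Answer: 617362150651/100632325 ≈ 6134.8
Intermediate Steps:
Q(W, f) = -56/13 + f/95 (Q(W, f) = f*(1/95) + 56*(-1/13) = f/95 - 56/13 = -56/13 + f/95)
(-13069 - 1*11226)/Q(-100, 33) + 4736/20575 = (-13069 - 1*11226)/(-56/13 + (1/95)*33) + 4736/20575 = (-13069 - 11226)/(-56/13 + 33/95) + 4736*(1/20575) = -24295/(-4891/1235) + 4736/20575 = -24295*(-1235/4891) + 4736/20575 = 30004325/4891 + 4736/20575 = 617362150651/100632325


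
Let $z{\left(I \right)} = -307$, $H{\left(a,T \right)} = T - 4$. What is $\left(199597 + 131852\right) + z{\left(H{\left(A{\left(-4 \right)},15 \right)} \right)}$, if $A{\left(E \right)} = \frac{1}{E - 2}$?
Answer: $331142$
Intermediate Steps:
$A{\left(E \right)} = \frac{1}{-2 + E}$
$H{\left(a,T \right)} = -4 + T$
$\left(199597 + 131852\right) + z{\left(H{\left(A{\left(-4 \right)},15 \right)} \right)} = \left(199597 + 131852\right) - 307 = 331449 - 307 = 331142$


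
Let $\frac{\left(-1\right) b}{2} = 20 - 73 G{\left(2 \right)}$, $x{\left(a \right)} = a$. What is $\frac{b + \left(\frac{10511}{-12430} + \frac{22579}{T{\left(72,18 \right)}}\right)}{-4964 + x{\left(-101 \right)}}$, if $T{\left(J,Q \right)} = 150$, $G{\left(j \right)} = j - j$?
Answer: $- \frac{10225016}{472184625} \approx -0.021655$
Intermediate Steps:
$G{\left(j \right)} = 0$
$b = -40$ ($b = - 2 \left(20 - 0\right) = - 2 \left(20 + 0\right) = \left(-2\right) 20 = -40$)
$\frac{b + \left(\frac{10511}{-12430} + \frac{22579}{T{\left(72,18 \right)}}\right)}{-4964 + x{\left(-101 \right)}} = \frac{-40 + \left(\frac{10511}{-12430} + \frac{22579}{150}\right)}{-4964 - 101} = \frac{-40 + \left(10511 \left(- \frac{1}{12430}\right) + 22579 \cdot \frac{1}{150}\right)}{-5065} = \left(-40 + \left(- \frac{10511}{12430} + \frac{22579}{150}\right)\right) \left(- \frac{1}{5065}\right) = \left(-40 + \frac{13954016}{93225}\right) \left(- \frac{1}{5065}\right) = \frac{10225016}{93225} \left(- \frac{1}{5065}\right) = - \frac{10225016}{472184625}$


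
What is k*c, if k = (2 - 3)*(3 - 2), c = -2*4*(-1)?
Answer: -8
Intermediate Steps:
c = 8 (c = -8*(-1) = 8)
k = -1 (k = -1*1 = -1)
k*c = -1*8 = -8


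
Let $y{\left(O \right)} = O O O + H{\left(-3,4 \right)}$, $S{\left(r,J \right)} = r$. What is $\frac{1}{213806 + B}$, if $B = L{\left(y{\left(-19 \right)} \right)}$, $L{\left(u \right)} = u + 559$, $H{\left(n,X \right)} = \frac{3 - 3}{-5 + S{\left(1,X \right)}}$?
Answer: $\frac{1}{207506} \approx 4.8191 \cdot 10^{-6}$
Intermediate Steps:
$H{\left(n,X \right)} = 0$ ($H{\left(n,X \right)} = \frac{3 - 3}{-5 + 1} = \frac{0}{-4} = 0 \left(- \frac{1}{4}\right) = 0$)
$y{\left(O \right)} = O^{3}$ ($y{\left(O \right)} = O O O + 0 = O^{2} O + 0 = O^{3} + 0 = O^{3}$)
$L{\left(u \right)} = 559 + u$
$B = -6300$ ($B = 559 + \left(-19\right)^{3} = 559 - 6859 = -6300$)
$\frac{1}{213806 + B} = \frac{1}{213806 - 6300} = \frac{1}{207506}$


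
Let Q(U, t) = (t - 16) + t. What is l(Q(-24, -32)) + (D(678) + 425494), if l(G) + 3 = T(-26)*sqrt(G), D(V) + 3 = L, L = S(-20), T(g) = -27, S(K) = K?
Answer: 425468 - 108*I*sqrt(5) ≈ 4.2547e+5 - 241.5*I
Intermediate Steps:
L = -20
D(V) = -23 (D(V) = -3 - 20 = -23)
Q(U, t) = -16 + 2*t (Q(U, t) = (-16 + t) + t = -16 + 2*t)
l(G) = -3 - 27*sqrt(G)
l(Q(-24, -32)) + (D(678) + 425494) = (-3 - 27*sqrt(-16 + 2*(-32))) + (-23 + 425494) = (-3 - 27*sqrt(-16 - 64)) + 425471 = (-3 - 108*I*sqrt(5)) + 425471 = 425468 - 108*I*sqrt(5)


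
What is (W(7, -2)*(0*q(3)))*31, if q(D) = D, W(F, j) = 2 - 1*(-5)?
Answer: 0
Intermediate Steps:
W(F, j) = 7 (W(F, j) = 2 + 5 = 7)
(W(7, -2)*(0*q(3)))*31 = (7*(0*3))*31 = (7*0)*31 = 0*31 = 0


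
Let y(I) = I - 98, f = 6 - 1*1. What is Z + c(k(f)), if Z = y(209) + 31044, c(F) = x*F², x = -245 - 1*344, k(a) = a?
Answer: 16430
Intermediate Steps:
f = 5 (f = 6 - 1 = 5)
x = -589 (x = -245 - 344 = -589)
y(I) = -98 + I
c(F) = -589*F²
Z = 31155 (Z = (-98 + 209) + 31044 = 111 + 31044 = 31155)
Z + c(k(f)) = 31155 - 589*5² = 31155 - 589*25 = 31155 - 14725 = 16430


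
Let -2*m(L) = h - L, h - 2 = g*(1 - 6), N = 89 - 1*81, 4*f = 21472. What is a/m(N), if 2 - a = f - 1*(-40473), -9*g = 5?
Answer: -825102/29 ≈ -28452.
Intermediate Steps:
f = 5368 (f = (¼)*21472 = 5368)
g = -5/9 (g = -⅑*5 = -5/9 ≈ -0.55556)
a = -45839 (a = 2 - (5368 - 1*(-40473)) = 2 - (5368 + 40473) = 2 - 1*45841 = 2 - 45841 = -45839)
N = 8 (N = 89 - 81 = 8)
h = 43/9 (h = 2 - 5*(1 - 6)/9 = 2 - 5/9*(-5) = 2 + 25/9 = 43/9 ≈ 4.7778)
m(L) = -43/18 + L/2 (m(L) = -(43/9 - L)/2 = -43/18 + L/2)
a/m(N) = -45839/(-43/18 + (½)*8) = -45839/(-43/18 + 4) = -45839/29/18 = -45839*18/29 = -825102/29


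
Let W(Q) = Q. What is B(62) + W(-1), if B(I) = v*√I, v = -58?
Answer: -1 - 58*√62 ≈ -457.69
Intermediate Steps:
B(I) = -58*√I
B(62) + W(-1) = -58*√62 - 1 = -1 - 58*√62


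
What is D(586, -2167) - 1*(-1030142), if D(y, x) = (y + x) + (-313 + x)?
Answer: 1026081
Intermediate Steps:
D(y, x) = -313 + y + 2*x (D(y, x) = (x + y) + (-313 + x) = -313 + y + 2*x)
D(586, -2167) - 1*(-1030142) = (-313 + 586 + 2*(-2167)) - 1*(-1030142) = (-313 + 586 - 4334) + 1030142 = -4061 + 1030142 = 1026081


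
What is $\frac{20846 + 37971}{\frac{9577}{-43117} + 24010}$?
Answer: $\frac{2536012589}{1035229593} \approx 2.4497$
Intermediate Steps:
$\frac{20846 + 37971}{\frac{9577}{-43117} + 24010} = \frac{58817}{9577 \left(- \frac{1}{43117}\right) + 24010} = \frac{58817}{- \frac{9577}{43117} + 24010} = \frac{58817}{\frac{1035229593}{43117}} = 58817 \cdot \frac{43117}{1035229593} = \frac{2536012589}{1035229593}$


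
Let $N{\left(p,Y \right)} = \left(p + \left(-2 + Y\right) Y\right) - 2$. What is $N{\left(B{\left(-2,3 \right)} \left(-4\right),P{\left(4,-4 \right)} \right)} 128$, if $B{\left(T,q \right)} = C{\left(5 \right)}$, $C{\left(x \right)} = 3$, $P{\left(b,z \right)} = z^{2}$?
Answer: $26880$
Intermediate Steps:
$B{\left(T,q \right)} = 3$
$N{\left(p,Y \right)} = -2 + p + Y \left(-2 + Y\right)$ ($N{\left(p,Y \right)} = \left(p + Y \left(-2 + Y\right)\right) - 2 = -2 + p + Y \left(-2 + Y\right)$)
$N{\left(B{\left(-2,3 \right)} \left(-4\right),P{\left(4,-4 \right)} \right)} 128 = \left(-2 + 3 \left(-4\right) + \left(\left(-4\right)^{2}\right)^{2} - 2 \left(-4\right)^{2}\right) 128 = \left(-2 - 12 + 16^{2} - 32\right) 128 = \left(-2 - 12 + 256 - 32\right) 128 = 210 \cdot 128 = 26880$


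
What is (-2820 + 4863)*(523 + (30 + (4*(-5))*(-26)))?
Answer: 2192139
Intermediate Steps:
(-2820 + 4863)*(523 + (30 + (4*(-5))*(-26))) = 2043*(523 + (30 - 20*(-26))) = 2043*(523 + (30 + 520)) = 2043*(523 + 550) = 2043*1073 = 2192139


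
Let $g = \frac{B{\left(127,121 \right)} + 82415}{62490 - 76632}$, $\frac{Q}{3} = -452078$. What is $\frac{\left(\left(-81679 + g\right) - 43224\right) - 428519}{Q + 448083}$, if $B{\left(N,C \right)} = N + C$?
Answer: $\frac{7826576587}{12843071442} \approx 0.6094$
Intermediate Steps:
$Q = -1356234$ ($Q = 3 \left(-452078\right) = -1356234$)
$B{\left(N,C \right)} = C + N$
$g = - \frac{82663}{14142}$ ($g = \frac{\left(121 + 127\right) + 82415}{62490 - 76632} = \frac{248 + 82415}{-14142} = 82663 \left(- \frac{1}{14142}\right) = - \frac{82663}{14142} \approx -5.8452$)
$\frac{\left(\left(-81679 + g\right) - 43224\right) - 428519}{Q + 448083} = \frac{\left(\left(-81679 - \frac{82663}{14142}\right) - 43224\right) - 428519}{-1356234 + 448083} = \frac{\left(- \frac{1155187081}{14142} - 43224\right) - 428519}{-908151} = \left(- \frac{1766460889}{14142} - 428519\right) \left(- \frac{1}{908151}\right) = \left(- \frac{7826576587}{14142}\right) \left(- \frac{1}{908151}\right) = \frac{7826576587}{12843071442}$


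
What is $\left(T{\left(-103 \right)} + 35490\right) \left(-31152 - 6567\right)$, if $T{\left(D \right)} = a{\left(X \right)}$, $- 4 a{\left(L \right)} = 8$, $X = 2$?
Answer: $-1338571872$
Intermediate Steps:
$a{\left(L \right)} = -2$ ($a{\left(L \right)} = \left(- \frac{1}{4}\right) 8 = -2$)
$T{\left(D \right)} = -2$
$\left(T{\left(-103 \right)} + 35490\right) \left(-31152 - 6567\right) = \left(-2 + 35490\right) \left(-31152 - 6567\right) = 35488 \left(-37719\right) = -1338571872$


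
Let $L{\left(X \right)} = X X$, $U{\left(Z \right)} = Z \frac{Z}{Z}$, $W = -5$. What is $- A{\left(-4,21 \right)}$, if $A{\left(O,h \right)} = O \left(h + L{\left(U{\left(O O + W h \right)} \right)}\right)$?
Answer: $31768$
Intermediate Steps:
$U{\left(Z \right)} = Z$ ($U{\left(Z \right)} = Z 1 = Z$)
$L{\left(X \right)} = X^{2}$
$A{\left(O,h \right)} = O \left(h + \left(O^{2} - 5 h\right)^{2}\right)$ ($A{\left(O,h \right)} = O \left(h + \left(O O - 5 h\right)^{2}\right) = O \left(h + \left(O^{2} - 5 h\right)^{2}\right)$)
$- A{\left(-4,21 \right)} = - \left(-4\right) \left(21 + \left(\left(-4\right)^{2} - 105\right)^{2}\right) = - \left(-4\right) \left(21 + \left(16 - 105\right)^{2}\right) = - \left(-4\right) \left(21 + \left(-89\right)^{2}\right) = - \left(-4\right) \left(21 + 7921\right) = - \left(-4\right) 7942 = \left(-1\right) \left(-31768\right) = 31768$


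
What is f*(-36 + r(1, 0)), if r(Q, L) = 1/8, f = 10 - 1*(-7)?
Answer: -4879/8 ≈ -609.88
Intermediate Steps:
f = 17 (f = 10 + 7 = 17)
r(Q, L) = 1/8
f*(-36 + r(1, 0)) = 17*(-36 + 1/8) = 17*(-287/8) = -4879/8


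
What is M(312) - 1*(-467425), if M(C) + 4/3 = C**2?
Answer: 1694303/3 ≈ 5.6477e+5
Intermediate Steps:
M(C) = -4/3 + C**2
M(312) - 1*(-467425) = (-4/3 + 312**2) - 1*(-467425) = (-4/3 + 97344) + 467425 = 292028/3 + 467425 = 1694303/3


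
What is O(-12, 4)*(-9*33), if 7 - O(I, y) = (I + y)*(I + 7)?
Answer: 9801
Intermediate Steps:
O(I, y) = 7 - (7 + I)*(I + y) (O(I, y) = 7 - (I + y)*(I + 7) = 7 - (I + y)*(7 + I) = 7 - (7 + I)*(I + y))
O(-12, 4)*(-9*33) = (7 - 1*(-12)**2 - 7*(-12) - 7*4 - 1*(-12)*4)*(-9*33) = (7 - 1*144 + 84 - 28 + 48)*(-297) = (7 - 144 + 84 - 28 + 48)*(-297) = -33*(-297) = 9801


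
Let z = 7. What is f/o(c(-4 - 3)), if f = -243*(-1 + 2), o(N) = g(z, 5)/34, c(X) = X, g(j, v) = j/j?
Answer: -8262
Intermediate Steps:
g(j, v) = 1
o(N) = 1/34
f = -243 ≈ -243.00
f/o(c(-4 - 3)) = -243/1/34 = -243*34 = -8262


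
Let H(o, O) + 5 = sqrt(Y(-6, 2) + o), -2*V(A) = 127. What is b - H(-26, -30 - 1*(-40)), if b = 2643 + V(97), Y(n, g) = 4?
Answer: 5169/2 - I*sqrt(22) ≈ 2584.5 - 4.6904*I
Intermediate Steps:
V(A) = -127/2 (V(A) = -1/2*127 = -127/2)
H(o, O) = -5 + sqrt(4 + o)
b = 5159/2 (b = 2643 - 127/2 = 5159/2 ≈ 2579.5)
b - H(-26, -30 - 1*(-40)) = 5159/2 - (-5 + sqrt(4 - 26)) = 5159/2 - (-5 + sqrt(-22)) = 5159/2 - (-5 + I*sqrt(22)) = 5159/2 + (5 - I*sqrt(22)) = 5169/2 - I*sqrt(22)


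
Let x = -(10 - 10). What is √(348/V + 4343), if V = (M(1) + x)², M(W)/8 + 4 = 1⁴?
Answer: √625479/12 ≈ 65.906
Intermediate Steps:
M(W) = -24 (M(W) = -32 + 8*1⁴ = -32 + 8*1 = -32 + 8 = -24)
x = 0 (x = -1*0 = 0)
V = 576 (V = (-24 + 0)² = (-24)² = 576)
√(348/V + 4343) = √(348/576 + 4343) = √(348*(1/576) + 4343) = √(29/48 + 4343) = √(208493/48) = √625479/12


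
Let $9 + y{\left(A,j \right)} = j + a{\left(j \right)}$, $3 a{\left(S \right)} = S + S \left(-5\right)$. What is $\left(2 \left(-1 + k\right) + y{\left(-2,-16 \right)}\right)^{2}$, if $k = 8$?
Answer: $\frac{961}{9} \approx 106.78$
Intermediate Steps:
$a{\left(S \right)} = - \frac{4 S}{3}$ ($a{\left(S \right)} = \frac{S + S \left(-5\right)}{3} = \frac{S - 5 S}{3} = \frac{\left(-4\right) S}{3} = - \frac{4 S}{3}$)
$y{\left(A,j \right)} = -9 - \frac{j}{3}$ ($y{\left(A,j \right)} = -9 + \left(j - \frac{4 j}{3}\right) = -9 - \frac{j}{3}$)
$\left(2 \left(-1 + k\right) + y{\left(-2,-16 \right)}\right)^{2} = \left(2 \left(-1 + 8\right) - \frac{11}{3}\right)^{2} = \left(2 \cdot 7 + \left(-9 + \frac{16}{3}\right)\right)^{2} = \left(14 - \frac{11}{3}\right)^{2} = \left(\frac{31}{3}\right)^{2} = \frac{961}{9}$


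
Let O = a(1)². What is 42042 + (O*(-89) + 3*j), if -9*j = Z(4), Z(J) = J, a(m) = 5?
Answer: 119447/3 ≈ 39816.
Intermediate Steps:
O = 25 (O = 5² = 25)
j = -4/9 (j = -⅑*4 = -4/9 ≈ -0.44444)
42042 + (O*(-89) + 3*j) = 42042 + (25*(-89) + 3*(-4/9)) = 42042 + (-2225 - 4/3) = 42042 - 6679/3 = 119447/3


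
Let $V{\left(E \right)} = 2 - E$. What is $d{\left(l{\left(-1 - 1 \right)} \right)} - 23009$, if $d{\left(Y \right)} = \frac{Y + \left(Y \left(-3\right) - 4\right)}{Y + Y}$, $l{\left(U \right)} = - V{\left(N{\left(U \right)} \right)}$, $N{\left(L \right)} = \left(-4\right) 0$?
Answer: $-23009$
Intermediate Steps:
$N{\left(L \right)} = 0$
$l{\left(U \right)} = -2$ ($l{\left(U \right)} = - (2 - 0) = - (2 + 0) = \left(-1\right) 2 = -2$)
$d{\left(Y \right)} = \frac{-4 - 2 Y}{2 Y}$ ($d{\left(Y \right)} = \frac{Y - \left(4 + 3 Y\right)}{2 Y} = \left(Y - \left(4 + 3 Y\right)\right) \frac{1}{2 Y} = \left(-4 - 2 Y\right) \frac{1}{2 Y} = \frac{-4 - 2 Y}{2 Y}$)
$d{\left(l{\left(-1 - 1 \right)} \right)} - 23009 = \frac{-2 - -2}{-2} - 23009 = - \frac{-2 + 2}{2} - 23009 = \left(- \frac{1}{2}\right) 0 - 23009 = 0 - 23009 = -23009$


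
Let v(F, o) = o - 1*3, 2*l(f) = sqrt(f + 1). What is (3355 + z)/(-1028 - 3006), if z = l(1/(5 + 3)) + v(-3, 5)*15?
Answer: -3385/4034 - 3*sqrt(2)/32272 ≈ -0.83925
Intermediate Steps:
l(f) = sqrt(1 + f)/2 (l(f) = sqrt(f + 1)/2 = sqrt(1 + f)/2)
v(F, o) = -3 + o (v(F, o) = o - 3 = -3 + o)
z = 30 + 3*sqrt(2)/8 (z = sqrt(1 + 1/(5 + 3))/2 + (-3 + 5)*15 = sqrt(1 + 1/8)/2 + 2*15 = sqrt(1 + 1/8)/2 + 30 = sqrt(9/8)/2 + 30 = (3*sqrt(2)/4)/2 + 30 = 3*sqrt(2)/8 + 30 = 30 + 3*sqrt(2)/8 ≈ 30.530)
(3355 + z)/(-1028 - 3006) = (3355 + (30 + 3*sqrt(2)/8))/(-1028 - 3006) = (3385 + 3*sqrt(2)/8)/(-4034) = (3385 + 3*sqrt(2)/8)*(-1/4034) = -3385/4034 - 3*sqrt(2)/32272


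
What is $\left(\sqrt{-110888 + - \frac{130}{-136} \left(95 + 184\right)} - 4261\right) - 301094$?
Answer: $-305355 + \frac{i \sqrt{127878233}}{34} \approx -3.0536 \cdot 10^{5} + 332.6 i$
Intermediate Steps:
$\left(\sqrt{-110888 + - \frac{130}{-136} \left(95 + 184\right)} - 4261\right) - 301094 = \left(\sqrt{-110888 + \left(-130\right) \left(- \frac{1}{136}\right) 279} - 4261\right) - 301094 = \left(\sqrt{-110888 + \frac{65}{68} \cdot 279} - 4261\right) - 301094 = \left(\sqrt{-110888 + \frac{18135}{68}} - 4261\right) - 301094 = \left(\sqrt{- \frac{7522249}{68}} - 4261\right) - 301094 = \left(\frac{i \sqrt{127878233}}{34} - 4261\right) - 301094 = \left(-4261 + \frac{i \sqrt{127878233}}{34}\right) - 301094 = -305355 + \frac{i \sqrt{127878233}}{34}$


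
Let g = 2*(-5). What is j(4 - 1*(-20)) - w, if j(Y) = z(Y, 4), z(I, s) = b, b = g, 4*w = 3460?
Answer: -875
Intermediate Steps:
w = 865 (w = (1/4)*3460 = 865)
g = -10
b = -10
z(I, s) = -10
j(Y) = -10
j(4 - 1*(-20)) - w = -10 - 1*865 = -10 - 865 = -875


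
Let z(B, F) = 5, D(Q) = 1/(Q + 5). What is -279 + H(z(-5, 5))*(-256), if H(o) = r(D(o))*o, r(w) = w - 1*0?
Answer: -407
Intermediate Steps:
D(Q) = 1/(5 + Q)
r(w) = w (r(w) = w + 0 = w)
H(o) = o/(5 + o)
-279 + H(z(-5, 5))*(-256) = -279 + (5/(5 + 5))*(-256) = -279 + (5/10)*(-256) = -279 + (5*(1/10))*(-256) = -279 + (1/2)*(-256) = -279 - 128 = -407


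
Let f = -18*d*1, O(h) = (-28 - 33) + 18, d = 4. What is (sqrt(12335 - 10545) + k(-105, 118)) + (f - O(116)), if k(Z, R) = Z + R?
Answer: -16 + sqrt(1790) ≈ 26.308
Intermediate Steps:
O(h) = -43 (O(h) = -61 + 18 = -43)
k(Z, R) = R + Z
f = -72 (f = -18*4*1 = -72*1 = -72)
(sqrt(12335 - 10545) + k(-105, 118)) + (f - O(116)) = (sqrt(12335 - 10545) + (118 - 105)) + (-72 - 1*(-43)) = (sqrt(1790) + 13) + (-72 + 43) = (13 + sqrt(1790)) - 29 = -16 + sqrt(1790)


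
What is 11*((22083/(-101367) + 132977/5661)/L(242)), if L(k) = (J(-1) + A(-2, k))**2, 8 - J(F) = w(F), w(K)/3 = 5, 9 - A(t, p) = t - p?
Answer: 4080531796/964622664747 ≈ 0.0042302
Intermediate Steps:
A(t, p) = 9 + p - t (A(t, p) = 9 - (t - p) = 9 + (p - t) = 9 + p - t)
w(K) = 15 (w(K) = 3*5 = 15)
J(F) = -7 (J(F) = 8 - 1*15 = 8 - 15 = -7)
L(k) = (4 + k)**2 (L(k) = (-7 + (9 + k - 1*(-2)))**2 = (-7 + (9 + k + 2))**2 = (-7 + (11 + k))**2 = (4 + k)**2)
11*((22083/(-101367) + 132977/5661)/L(242)) = 11*((22083/(-101367) + 132977/5661)/((4 + 242)**2)) = 11*((22083*(-1/101367) + 132977*(1/5661))/(246**2)) = 11*((-7361/33789 + 132977/5661)/60516) = 11*((1483829744/63759843)*(1/60516)) = 11*(370957436/964622664747) = 4080531796/964622664747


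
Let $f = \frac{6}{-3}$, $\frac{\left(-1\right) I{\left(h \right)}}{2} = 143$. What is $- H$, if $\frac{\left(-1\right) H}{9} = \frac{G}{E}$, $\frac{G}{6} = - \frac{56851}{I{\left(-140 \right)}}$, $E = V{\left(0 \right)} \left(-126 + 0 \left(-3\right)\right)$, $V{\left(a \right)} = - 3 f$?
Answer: $- \frac{56851}{4004} \approx -14.199$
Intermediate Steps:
$I{\left(h \right)} = -286$ ($I{\left(h \right)} = \left(-2\right) 143 = -286$)
$f = -2$ ($f = 6 \left(- \frac{1}{3}\right) = -2$)
$V{\left(a \right)} = 6$ ($V{\left(a \right)} = \left(-3\right) \left(-2\right) = 6$)
$E = -756$ ($E = 6 \left(-126 + 0 \left(-3\right)\right) = 6 \left(-126 + 0\right) = 6 \left(-126\right) = -756$)
$G = \frac{170553}{143}$ ($G = 6 \left(- \frac{56851}{-286}\right) = 6 \left(\left(-56851\right) \left(- \frac{1}{286}\right)\right) = 6 \cdot \frac{56851}{286} = \frac{170553}{143} \approx 1192.7$)
$H = \frac{56851}{4004}$ ($H = - 9 \frac{170553}{143 \left(-756\right)} = - 9 \cdot \frac{170553}{143} \left(- \frac{1}{756}\right) = \left(-9\right) \left(- \frac{56851}{36036}\right) = \frac{56851}{4004} \approx 14.199$)
$- H = \left(-1\right) \frac{56851}{4004} = - \frac{56851}{4004}$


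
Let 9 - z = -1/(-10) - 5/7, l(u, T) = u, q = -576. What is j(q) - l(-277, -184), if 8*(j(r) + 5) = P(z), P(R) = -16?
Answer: 270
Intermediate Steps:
z = 673/70 (z = 9 - (-1/(-10) - 5/7) = 9 - (-1*(-1/10) - 5*1/7) = 9 - (1/10 - 5/7) = 9 - 1*(-43/70) = 9 + 43/70 = 673/70 ≈ 9.6143)
j(r) = -7 (j(r) = -5 + (1/8)*(-16) = -5 - 2 = -7)
j(q) - l(-277, -184) = -7 - 1*(-277) = -7 + 277 = 270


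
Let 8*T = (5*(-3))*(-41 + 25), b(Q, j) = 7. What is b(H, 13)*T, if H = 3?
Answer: 210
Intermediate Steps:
T = 30 (T = ((5*(-3))*(-41 + 25))/8 = (-15*(-16))/8 = (1/8)*240 = 30)
b(H, 13)*T = 7*30 = 210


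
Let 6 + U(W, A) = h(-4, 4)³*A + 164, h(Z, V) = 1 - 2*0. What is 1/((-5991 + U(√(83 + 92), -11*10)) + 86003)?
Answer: 1/80060 ≈ 1.2491e-5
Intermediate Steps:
h(Z, V) = 1 (h(Z, V) = 1 + 0 = 1)
U(W, A) = 158 + A (U(W, A) = -6 + (1³*A + 164) = -6 + (1*A + 164) = -6 + (A + 164) = -6 + (164 + A) = 158 + A)
1/((-5991 + U(√(83 + 92), -11*10)) + 86003) = 1/((-5991 + (158 - 11*10)) + 86003) = 1/((-5991 + (158 - 110)) + 86003) = 1/((-5991 + 48) + 86003) = 1/(-5943 + 86003) = 1/80060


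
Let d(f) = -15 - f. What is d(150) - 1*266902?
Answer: -267067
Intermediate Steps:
d(150) - 1*266902 = (-15 - 1*150) - 1*266902 = (-15 - 150) - 266902 = -165 - 266902 = -267067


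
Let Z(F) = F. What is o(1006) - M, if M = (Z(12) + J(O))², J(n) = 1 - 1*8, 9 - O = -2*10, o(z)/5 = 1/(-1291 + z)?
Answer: -1426/57 ≈ -25.018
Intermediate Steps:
o(z) = 5/(-1291 + z)
O = 29 (O = 9 - (-2)*10 = 9 - 1*(-20) = 9 + 20 = 29)
J(n) = -7 (J(n) = 1 - 8 = -7)
M = 25 (M = (12 - 7)² = 5² = 25)
o(1006) - M = 5/(-1291 + 1006) - 1*25 = 5/(-285) - 25 = 5*(-1/285) - 25 = -1/57 - 25 = -1426/57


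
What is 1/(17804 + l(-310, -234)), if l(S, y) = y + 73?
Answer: 1/17643 ≈ 5.6680e-5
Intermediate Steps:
l(S, y) = 73 + y
1/(17804 + l(-310, -234)) = 1/(17804 + (73 - 234)) = 1/(17804 - 161) = 1/17643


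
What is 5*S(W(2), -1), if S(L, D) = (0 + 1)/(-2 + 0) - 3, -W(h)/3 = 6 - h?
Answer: -35/2 ≈ -17.500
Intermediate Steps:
W(h) = -18 + 3*h (W(h) = -3*(6 - h) = -18 + 3*h)
S(L, D) = -7/2 (S(L, D) = 1/(-2) - 3 = 1*(-1/2) - 3 = -1/2 - 3 = -7/2)
5*S(W(2), -1) = 5*(-7/2) = -35/2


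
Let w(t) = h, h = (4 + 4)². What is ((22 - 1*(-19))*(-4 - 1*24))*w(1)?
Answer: -73472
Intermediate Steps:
h = 64 (h = 8² = 64)
w(t) = 64
((22 - 1*(-19))*(-4 - 1*24))*w(1) = ((22 - 1*(-19))*(-4 - 1*24))*64 = ((22 + 19)*(-4 - 24))*64 = (41*(-28))*64 = -1148*64 = -73472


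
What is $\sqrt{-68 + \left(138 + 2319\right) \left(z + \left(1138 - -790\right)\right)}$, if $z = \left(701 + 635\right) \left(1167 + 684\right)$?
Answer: $2 \sqrt{1520185195} \approx 77979.0$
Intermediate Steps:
$z = 2472936$ ($z = 1336 \cdot 1851 = 2472936$)
$\sqrt{-68 + \left(138 + 2319\right) \left(z + \left(1138 - -790\right)\right)} = \sqrt{-68 + \left(138 + 2319\right) \left(2472936 + \left(1138 - -790\right)\right)} = \sqrt{-68 + 2457 \left(2472936 + \left(1138 + 790\right)\right)} = \sqrt{-68 + 2457 \left(2472936 + 1928\right)} = \sqrt{-68 + 2457 \cdot 2474864} = \sqrt{-68 + 6080740848} = \sqrt{6080740780} = 2 \sqrt{1520185195}$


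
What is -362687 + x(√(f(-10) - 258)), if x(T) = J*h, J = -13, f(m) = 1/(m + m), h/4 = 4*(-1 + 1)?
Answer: -362687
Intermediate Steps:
h = 0 (h = 4*(4*(-1 + 1)) = 4*(4*0) = 4*0 = 0)
f(m) = 1/(2*m)
x(T) = 0 (x(T) = -13*0 = 0)
-362687 + x(√(f(-10) - 258)) = -362687 + 0 = -362687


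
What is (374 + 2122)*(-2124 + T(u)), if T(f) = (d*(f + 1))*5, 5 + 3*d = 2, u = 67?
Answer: -6150144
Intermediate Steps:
d = -1 (d = -5/3 + (⅓)*2 = -5/3 + ⅔ = -1)
T(f) = -5 - 5*f (T(f) = -(f + 1)*5 = -(1 + f)*5 = (-1 - f)*5 = -5 - 5*f)
(374 + 2122)*(-2124 + T(u)) = (374 + 2122)*(-2124 + (-5 - 5*67)) = 2496*(-2124 + (-5 - 335)) = 2496*(-2124 - 340) = 2496*(-2464) = -6150144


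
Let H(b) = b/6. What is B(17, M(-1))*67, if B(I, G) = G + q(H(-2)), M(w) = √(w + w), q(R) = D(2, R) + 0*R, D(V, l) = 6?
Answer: 402 + 67*I*√2 ≈ 402.0 + 94.752*I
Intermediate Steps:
H(b) = b/6 (H(b) = b*(⅙) = b/6)
q(R) = 6 (q(R) = 6 + 0*R = 6 + 0 = 6)
M(w) = √2*√w (M(w) = √(2*w) = √2*√w)
B(I, G) = 6 + G (B(I, G) = G + 6 = 6 + G)
B(17, M(-1))*67 = (6 + √2*√(-1))*67 = (6 + √2*I)*67 = (6 + I*√2)*67 = 402 + 67*I*√2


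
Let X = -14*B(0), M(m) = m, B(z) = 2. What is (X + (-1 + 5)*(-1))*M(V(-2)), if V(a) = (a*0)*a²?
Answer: 0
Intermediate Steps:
V(a) = 0 (V(a) = 0*a² = 0)
X = -28 (X = -14*2 = -28)
(X + (-1 + 5)*(-1))*M(V(-2)) = (-28 + (-1 + 5)*(-1))*0 = (-28 + 4*(-1))*0 = (-28 - 4)*0 = -32*0 = 0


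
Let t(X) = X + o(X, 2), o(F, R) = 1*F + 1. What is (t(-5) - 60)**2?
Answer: 4761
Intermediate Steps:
o(F, R) = 1 + F (o(F, R) = F + 1 = 1 + F)
t(X) = 1 + 2*X (t(X) = X + (1 + X) = 1 + 2*X)
(t(-5) - 60)**2 = ((1 + 2*(-5)) - 60)**2 = ((1 - 10) - 60)**2 = (-9 - 60)**2 = (-69)**2 = 4761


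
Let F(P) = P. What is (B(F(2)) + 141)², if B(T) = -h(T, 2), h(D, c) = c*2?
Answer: 18769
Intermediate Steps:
h(D, c) = 2*c
B(T) = -4 (B(T) = -2*2 = -1*4 = -4)
(B(F(2)) + 141)² = (-4 + 141)² = 137² = 18769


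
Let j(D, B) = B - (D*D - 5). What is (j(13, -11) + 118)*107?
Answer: -6099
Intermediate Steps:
j(D, B) = 5 + B - D² (j(D, B) = B - (D² - 5) = B - (-5 + D²) = B + (5 - D²) = 5 + B - D²)
(j(13, -11) + 118)*107 = ((5 - 11 - 1*13²) + 118)*107 = ((5 - 11 - 1*169) + 118)*107 = ((5 - 11 - 169) + 118)*107 = (-175 + 118)*107 = -57*107 = -6099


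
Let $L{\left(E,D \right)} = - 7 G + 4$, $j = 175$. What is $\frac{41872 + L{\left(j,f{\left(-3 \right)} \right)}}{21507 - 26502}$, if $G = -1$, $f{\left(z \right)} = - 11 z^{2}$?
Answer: $- \frac{13961}{1665} \approx -8.385$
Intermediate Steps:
$L{\left(E,D \right)} = 11$ ($L{\left(E,D \right)} = \left(-7\right) \left(-1\right) + 4 = 7 + 4 = 11$)
$\frac{41872 + L{\left(j,f{\left(-3 \right)} \right)}}{21507 - 26502} = \frac{41872 + 11}{21507 - 26502} = \frac{41883}{-4995} = 41883 \left(- \frac{1}{4995}\right) = - \frac{13961}{1665}$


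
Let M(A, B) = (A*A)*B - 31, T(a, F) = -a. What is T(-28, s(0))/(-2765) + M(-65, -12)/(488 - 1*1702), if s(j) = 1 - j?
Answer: 20033889/479530 ≈ 41.778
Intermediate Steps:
M(A, B) = -31 + B*A² (M(A, B) = A²*B - 31 = B*A² - 31 = -31 + B*A²)
T(-28, s(0))/(-2765) + M(-65, -12)/(488 - 1*1702) = -1*(-28)/(-2765) + (-31 - 12*(-65)²)/(488 - 1*1702) = 28*(-1/2765) + (-31 - 12*4225)/(488 - 1702) = -4/395 + (-31 - 50700)/(-1214) = -4/395 - 50731*(-1/1214) = -4/395 + 50731/1214 = 20033889/479530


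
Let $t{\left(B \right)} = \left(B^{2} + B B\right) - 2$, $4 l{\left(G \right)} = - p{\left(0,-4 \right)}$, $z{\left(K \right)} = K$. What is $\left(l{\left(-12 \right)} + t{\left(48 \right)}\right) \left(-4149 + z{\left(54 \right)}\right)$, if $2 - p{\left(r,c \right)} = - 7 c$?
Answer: $- \frac{37776375}{2} \approx -1.8888 \cdot 10^{7}$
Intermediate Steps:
$p{\left(r,c \right)} = 2 + 7 c$ ($p{\left(r,c \right)} = 2 - - 7 c = 2 + 7 c$)
$l{\left(G \right)} = \frac{13}{2}$ ($l{\left(G \right)} = \frac{\left(-1\right) \left(2 + 7 \left(-4\right)\right)}{4} = \frac{\left(-1\right) \left(2 - 28\right)}{4} = \frac{\left(-1\right) \left(-26\right)}{4} = \frac{1}{4} \cdot 26 = \frac{13}{2}$)
$t{\left(B \right)} = -2 + 2 B^{2}$ ($t{\left(B \right)} = \left(B^{2} + B^{2}\right) - 2 = 2 B^{2} - 2 = -2 + 2 B^{2}$)
$\left(l{\left(-12 \right)} + t{\left(48 \right)}\right) \left(-4149 + z{\left(54 \right)}\right) = \left(\frac{13}{2} - \left(2 - 2 \cdot 48^{2}\right)\right) \left(-4149 + 54\right) = \left(\frac{13}{2} + \left(-2 + 2 \cdot 2304\right)\right) \left(-4095\right) = \left(\frac{13}{2} + \left(-2 + 4608\right)\right) \left(-4095\right) = \left(\frac{13}{2} + 4606\right) \left(-4095\right) = \frac{9225}{2} \left(-4095\right) = - \frac{37776375}{2}$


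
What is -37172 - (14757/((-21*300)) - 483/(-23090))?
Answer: -180232054259/4848900 ≈ -37170.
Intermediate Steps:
-37172 - (14757/((-21*300)) - 483/(-23090)) = -37172 - (14757/(-6300) - 483*(-1/23090)) = -37172 - (14757*(-1/6300) + 483/23090) = -37172 - (-4919/2100 + 483/23090) = -37172 - 1*(-11256541/4848900) = -37172 + 11256541/4848900 = -180232054259/4848900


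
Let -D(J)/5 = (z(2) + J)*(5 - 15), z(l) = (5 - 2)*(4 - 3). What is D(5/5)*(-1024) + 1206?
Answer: -203594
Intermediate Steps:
z(l) = 3 (z(l) = 3*1 = 3)
D(J) = 150 + 50*J (D(J) = -5*(3 + J)*(5 - 15) = -5*(3 + J)*(-10) = -5*(-30 - 10*J) = 150 + 50*J)
D(5/5)*(-1024) + 1206 = (150 + 50*(5/5))*(-1024) + 1206 = (150 + 50*((⅕)*5))*(-1024) + 1206 = (150 + 50*1)*(-1024) + 1206 = (150 + 50)*(-1024) + 1206 = 200*(-1024) + 1206 = -204800 + 1206 = -203594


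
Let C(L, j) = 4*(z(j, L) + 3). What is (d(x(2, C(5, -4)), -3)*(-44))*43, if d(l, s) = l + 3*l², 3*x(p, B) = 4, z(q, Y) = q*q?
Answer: -37840/3 ≈ -12613.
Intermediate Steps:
z(q, Y) = q²
C(L, j) = 12 + 4*j² (C(L, j) = 4*(j² + 3) = 4*(3 + j²) = 12 + 4*j²)
x(p, B) = 4/3 (x(p, B) = (⅓)*4 = 4/3)
(d(x(2, C(5, -4)), -3)*(-44))*43 = ((4*(1 + 3*(4/3))/3)*(-44))*43 = ((4*(1 + 4)/3)*(-44))*43 = (((4/3)*5)*(-44))*43 = ((20/3)*(-44))*43 = -880/3*43 = -37840/3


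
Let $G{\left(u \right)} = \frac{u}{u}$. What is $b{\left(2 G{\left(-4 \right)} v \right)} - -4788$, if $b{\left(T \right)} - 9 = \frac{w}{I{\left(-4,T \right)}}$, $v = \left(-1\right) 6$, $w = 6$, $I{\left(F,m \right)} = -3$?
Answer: $4795$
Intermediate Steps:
$G{\left(u \right)} = 1$
$v = -6$
$b{\left(T \right)} = 7$ ($b{\left(T \right)} = 9 + \frac{6}{-3} = 9 + 6 \left(- \frac{1}{3}\right) = 9 - 2 = 7$)
$b{\left(2 G{\left(-4 \right)} v \right)} - -4788 = 7 - -4788 = 7 + 4788 = 4795$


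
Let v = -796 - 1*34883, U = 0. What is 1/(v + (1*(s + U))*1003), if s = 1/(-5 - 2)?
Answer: -7/250756 ≈ -2.7916e-5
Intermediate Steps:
s = -⅐ (s = 1/(-7) = -⅐ ≈ -0.14286)
v = -35679 (v = -796 - 34883 = -35679)
1/(v + (1*(s + U))*1003) = 1/(-35679 + (1*(-⅐ + 0))*1003) = 1/(-35679 + (1*(-⅐))*1003) = 1/(-35679 - ⅐*1003) = 1/(-35679 - 1003/7) = 1/(-250756/7) = -7/250756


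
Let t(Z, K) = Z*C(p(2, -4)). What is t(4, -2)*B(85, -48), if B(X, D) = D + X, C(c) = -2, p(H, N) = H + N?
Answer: -296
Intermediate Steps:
t(Z, K) = -2*Z (t(Z, K) = Z*(-2) = -2*Z)
t(4, -2)*B(85, -48) = (-2*4)*(-48 + 85) = -8*37 = -296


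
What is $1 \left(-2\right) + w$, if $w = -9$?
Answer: $-11$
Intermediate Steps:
$1 \left(-2\right) + w = 1 \left(-2\right) - 9 = -2 - 9 = -11$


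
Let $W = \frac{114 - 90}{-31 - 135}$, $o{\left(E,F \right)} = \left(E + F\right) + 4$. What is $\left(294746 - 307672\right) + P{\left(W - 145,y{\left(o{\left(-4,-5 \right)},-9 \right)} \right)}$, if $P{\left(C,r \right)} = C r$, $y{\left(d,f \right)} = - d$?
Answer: $- \frac{1133093}{83} \approx -13652.0$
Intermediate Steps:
$o{\left(E,F \right)} = 4 + E + F$
$W = - \frac{12}{83}$ ($W = \frac{24}{-166} = 24 \left(- \frac{1}{166}\right) = - \frac{12}{83} \approx -0.14458$)
$\left(294746 - 307672\right) + P{\left(W - 145,y{\left(o{\left(-4,-5 \right)},-9 \right)} \right)} = \left(294746 - 307672\right) + \left(- \frac{12}{83} - 145\right) \left(- (4 - 4 - 5)\right) = -12926 + \left(- \frac{12}{83} - 145\right) \left(\left(-1\right) \left(-5\right)\right) = -12926 - \frac{60235}{83} = - \frac{1133093}{83}$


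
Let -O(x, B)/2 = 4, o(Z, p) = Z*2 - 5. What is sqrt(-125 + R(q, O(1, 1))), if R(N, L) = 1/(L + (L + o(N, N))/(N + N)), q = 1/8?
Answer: 4*I*sqrt(27199)/59 ≈ 11.181*I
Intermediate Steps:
q = 1/8 ≈ 0.12500
o(Z, p) = -5 + 2*Z (o(Z, p) = 2*Z - 5 = -5 + 2*Z)
O(x, B) = -8 (O(x, B) = -2*4 = -8)
R(N, L) = 1/(L + (-5 + L + 2*N)/(2*N)) (R(N, L) = 1/(L + (L + (-5 + 2*N))/(N + N)) = 1/(L + (-5 + L + 2*N)/((2*N))) = 1/(L + (-5 + L + 2*N)*(1/(2*N))) = 1/(L + (-5 + L + 2*N)/(2*N)))
sqrt(-125 + R(q, O(1, 1))) = sqrt(-125 + 2*(1/8)/(-5 - 8 + 2*(1/8) + 2*(-8)*(1/8))) = sqrt(-125 + 2*(1/8)/(-5 - 8 + 1/4 - 2)) = sqrt(-125 + 2*(1/8)/(-59/4)) = sqrt(-125 + 2*(1/8)*(-4/59)) = sqrt(-125 - 1/59) = sqrt(-7376/59) = 4*I*sqrt(27199)/59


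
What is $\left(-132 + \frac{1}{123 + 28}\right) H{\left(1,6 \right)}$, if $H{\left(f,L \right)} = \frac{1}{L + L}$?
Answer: $- \frac{19931}{1812} \approx -10.999$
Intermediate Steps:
$H{\left(f,L \right)} = \frac{1}{2 L}$
$\left(-132 + \frac{1}{123 + 28}\right) H{\left(1,6 \right)} = \left(-132 + \frac{1}{123 + 28}\right) \frac{1}{2 \cdot 6} = \left(-132 + \frac{1}{151}\right) \frac{1}{2} \cdot \frac{1}{6} = \left(-132 + \frac{1}{151}\right) \frac{1}{12} = \left(- \frac{19931}{151}\right) \frac{1}{12} = - \frac{19931}{1812}$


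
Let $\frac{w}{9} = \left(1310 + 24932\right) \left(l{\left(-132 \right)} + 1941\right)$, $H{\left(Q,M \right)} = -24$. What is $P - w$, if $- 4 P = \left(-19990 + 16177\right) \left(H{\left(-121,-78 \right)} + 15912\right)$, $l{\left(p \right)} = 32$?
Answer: $-450833958$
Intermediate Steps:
$P = 15145236$ ($P = - \frac{\left(-19990 + 16177\right) \left(-24 + 15912\right)}{4} = - \frac{\left(-3813\right) 15888}{4} = \left(- \frac{1}{4}\right) \left(-60580944\right) = 15145236$)
$w = 465979194$ ($w = 9 \left(1310 + 24932\right) \left(32 + 1941\right) = 9 \cdot 26242 \cdot 1973 = 9 \cdot 51775466 = 465979194$)
$P - w = 15145236 - 465979194 = -450833958$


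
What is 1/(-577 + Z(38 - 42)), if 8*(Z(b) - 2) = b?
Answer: -2/1151 ≈ -0.0017376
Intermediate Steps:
Z(b) = 2 + b/8
1/(-577 + Z(38 - 42)) = 1/(-577 + (2 + (38 - 42)/8)) = 1/(-577 + (2 + (⅛)*(-4))) = 1/(-577 + (2 - ½)) = 1/(-577 + 3/2) = 1/(-1151/2) = -2/1151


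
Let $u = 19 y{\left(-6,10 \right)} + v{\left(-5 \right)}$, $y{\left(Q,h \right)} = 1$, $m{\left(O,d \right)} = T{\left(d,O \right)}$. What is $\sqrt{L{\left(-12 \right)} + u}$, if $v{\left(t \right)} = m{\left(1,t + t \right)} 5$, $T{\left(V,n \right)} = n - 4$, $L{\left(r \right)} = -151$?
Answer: $7 i \sqrt{3} \approx 12.124 i$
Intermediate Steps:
$T{\left(V,n \right)} = -4 + n$
$m{\left(O,d \right)} = -4 + O$
$v{\left(t \right)} = -15$ ($v{\left(t \right)} = \left(-4 + 1\right) 5 = \left(-3\right) 5 = -15$)
$u = 4$ ($u = 19 \cdot 1 - 15 = 19 - 15 = 4$)
$\sqrt{L{\left(-12 \right)} + u} = \sqrt{-151 + 4} = \sqrt{-147} = 7 i \sqrt{3}$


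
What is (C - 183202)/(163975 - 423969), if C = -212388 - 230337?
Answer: 625927/259994 ≈ 2.4075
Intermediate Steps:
C = -442725
(C - 183202)/(163975 - 423969) = (-442725 - 183202)/(163975 - 423969) = -625927/(-259994) = -625927*(-1/259994) = 625927/259994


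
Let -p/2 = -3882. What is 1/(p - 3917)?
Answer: 1/3847 ≈ 0.00025994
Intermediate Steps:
p = 7764 (p = -2*(-3882) = 7764)
1/(p - 3917) = 1/(7764 - 3917) = 1/3847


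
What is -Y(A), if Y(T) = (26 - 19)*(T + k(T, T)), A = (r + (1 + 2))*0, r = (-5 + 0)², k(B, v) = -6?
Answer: 42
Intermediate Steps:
r = 25 (r = (-5)² = 25)
A = 0 (A = (25 + (1 + 2))*0 = (25 + 3)*0 = 28*0 = 0)
Y(T) = -42 + 7*T (Y(T) = (26 - 19)*(T - 6) = 7*(-6 + T) = -42 + 7*T)
-Y(A) = -(-42 + 7*0) = -(-42 + 0) = -1*(-42) = 42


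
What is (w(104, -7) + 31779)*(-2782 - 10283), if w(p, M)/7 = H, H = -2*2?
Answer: -414826815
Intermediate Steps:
H = -4
w(p, M) = -28 (w(p, M) = 7*(-4) = -28)
(w(104, -7) + 31779)*(-2782 - 10283) = (-28 + 31779)*(-2782 - 10283) = 31751*(-13065) = -414826815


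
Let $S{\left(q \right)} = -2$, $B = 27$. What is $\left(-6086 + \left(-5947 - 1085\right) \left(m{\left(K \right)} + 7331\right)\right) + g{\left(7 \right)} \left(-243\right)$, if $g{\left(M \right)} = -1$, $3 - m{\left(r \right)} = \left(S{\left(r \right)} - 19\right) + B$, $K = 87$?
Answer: $-51536339$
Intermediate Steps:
$m{\left(r \right)} = -3$ ($m{\left(r \right)} = 3 - \left(\left(-2 - 19\right) + 27\right) = 3 - \left(-21 + 27\right) = 3 - 6 = -3$)
$\left(-6086 + \left(-5947 - 1085\right) \left(m{\left(K \right)} + 7331\right)\right) + g{\left(7 \right)} \left(-243\right) = \left(-6086 + \left(-5947 - 1085\right) \left(-3 + 7331\right)\right) - -243 = \left(-6086 - 51530496\right) + 243 = -51536582 + 243 = -51536339$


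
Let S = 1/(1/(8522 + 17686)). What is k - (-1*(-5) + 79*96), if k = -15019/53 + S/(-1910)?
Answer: -399154892/50615 ≈ -7886.1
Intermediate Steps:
S = 26208 (S = 1/(1/26208) = 26208)
k = -15037657/50615 (k = -15019/53 + 26208/(-1910) = -15019*1/53 + 26208*(-1/1910) = -15019/53 - 13104/955 = -15037657/50615 ≈ -297.10)
k - (-1*(-5) + 79*96) = -15037657/50615 - (-1*(-5) + 79*96) = -15037657/50615 - (5 + 7584) = -15037657/50615 - 1*7589 = -15037657/50615 - 7589 = -399154892/50615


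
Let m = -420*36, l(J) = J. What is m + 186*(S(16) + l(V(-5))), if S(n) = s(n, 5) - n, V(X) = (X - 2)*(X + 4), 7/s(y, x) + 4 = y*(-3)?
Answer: -437295/26 ≈ -16819.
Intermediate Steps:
s(y, x) = 7/(-4 - 3*y) (s(y, x) = 7/(-4 + y*(-3)) = 7/(-4 - 3*y))
V(X) = (-2 + X)*(4 + X)
S(n) = -n - 7/(4 + 3*n) (S(n) = -7/(4 + 3*n) - n = -n - 7/(4 + 3*n))
m = -15120
m + 186*(S(16) + l(V(-5))) = -15120 + 186*((-7 - 1*16*(4 + 3*16))/(4 + 3*16) + (-8 + (-5)² + 2*(-5))) = -15120 + 186*((-7 - 1*16*(4 + 48))/(4 + 48) + (-8 + 25 - 10)) = -15120 + 186*((-7 - 1*16*52)/52 + 7) = -15120 + 186*((-7 - 832)/52 + 7) = -15120 + 186*((1/52)*(-839) + 7) = -15120 + 186*(-839/52 + 7) = -15120 + 186*(-475/52) = -15120 - 44175/26 = -437295/26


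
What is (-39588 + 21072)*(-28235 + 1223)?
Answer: 500154192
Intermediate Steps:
(-39588 + 21072)*(-28235 + 1223) = -18516*(-27012) = 500154192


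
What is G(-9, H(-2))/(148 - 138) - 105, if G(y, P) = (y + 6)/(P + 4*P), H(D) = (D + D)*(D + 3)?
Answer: -20997/200 ≈ -104.98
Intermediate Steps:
H(D) = 2*D*(3 + D) (H(D) = (2*D)*(3 + D) = 2*D*(3 + D))
G(y, P) = (6 + y)/(5*P) (G(y, P) = (6 + y)/((5*P)) = (6 + y)*(1/(5*P)) = (6 + y)/(5*P))
G(-9, H(-2))/(148 - 138) - 105 = ((6 - 9)/(5*((2*(-2)*(3 - 2)))))/(148 - 138) - 105 = ((⅕)*(-3)/(2*(-2)*1))/10 - 105 = ((⅕)*(-3)/(-4))*(⅒) - 105 = ((⅕)*(-¼)*(-3))*(⅒) - 105 = (3/20)*(⅒) - 105 = 3/200 - 105 = -20997/200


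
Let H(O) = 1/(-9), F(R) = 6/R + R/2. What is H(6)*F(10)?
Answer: -28/45 ≈ -0.62222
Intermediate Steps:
F(R) = R/2 + 6/R (F(R) = 6/R + R*(½) = 6/R + R/2 = R/2 + 6/R)
H(O) = -⅑ (H(O) = 1*(-⅑) = -⅑)
H(6)*F(10) = -((½)*10 + 6/10)/9 = -(5 + 6*(⅒))/9 = -(5 + ⅗)/9 = -⅑*28/5 = -28/45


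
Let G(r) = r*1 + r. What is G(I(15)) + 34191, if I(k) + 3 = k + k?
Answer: 34245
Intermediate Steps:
I(k) = -3 + 2*k (I(k) = -3 + (k + k) = -3 + 2*k)
G(r) = 2*r (G(r) = r + r = 2*r)
G(I(15)) + 34191 = 2*(-3 + 2*15) + 34191 = 2*(-3 + 30) + 34191 = 2*27 + 34191 = 54 + 34191 = 34245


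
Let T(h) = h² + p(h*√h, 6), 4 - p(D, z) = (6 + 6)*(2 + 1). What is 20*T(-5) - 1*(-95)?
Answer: -45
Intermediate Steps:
p(D, z) = -32 (p(D, z) = 4 - (6 + 6)*(2 + 1) = 4 - 12*3 = 4 - 1*36 = 4 - 36 = -32)
T(h) = -32 + h² (T(h) = h² - 32 = -32 + h²)
20*T(-5) - 1*(-95) = 20*(-32 + (-5)²) - 1*(-95) = 20*(-32 + 25) + 95 = 20*(-7) + 95 = -140 + 95 = -45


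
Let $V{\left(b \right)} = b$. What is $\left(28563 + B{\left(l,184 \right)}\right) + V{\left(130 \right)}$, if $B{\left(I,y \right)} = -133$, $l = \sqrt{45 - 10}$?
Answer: $28560$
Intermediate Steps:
$l = \sqrt{35} \approx 5.9161$
$\left(28563 + B{\left(l,184 \right)}\right) + V{\left(130 \right)} = \left(28563 - 133\right) + 130 = 28430 + 130 = 28560$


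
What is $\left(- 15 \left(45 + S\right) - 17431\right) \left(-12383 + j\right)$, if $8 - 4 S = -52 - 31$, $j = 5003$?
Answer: $136140705$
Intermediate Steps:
$S = \frac{91}{4}$ ($S = 2 - \frac{-52 - 31}{4} = 2 - - \frac{83}{4} = 2 + \frac{83}{4} = \frac{91}{4} \approx 22.75$)
$\left(- 15 \left(45 + S\right) - 17431\right) \left(-12383 + j\right) = \left(- 15 \left(45 + \frac{91}{4}\right) - 17431\right) \left(-12383 + 5003\right) = \left(\left(-15\right) \frac{271}{4} - 17431\right) \left(-7380\right) = \left(- \frac{4065}{4} - 17431\right) \left(-7380\right) = \left(- \frac{73789}{4}\right) \left(-7380\right) = 136140705$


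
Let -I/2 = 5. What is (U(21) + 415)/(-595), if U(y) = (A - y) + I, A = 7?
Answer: -23/35 ≈ -0.65714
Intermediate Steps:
I = -10 (I = -2*5 = -10)
U(y) = -3 - y (U(y) = (7 - y) - 10 = -3 - y)
(U(21) + 415)/(-595) = ((-3 - 1*21) + 415)/(-595) = ((-3 - 21) + 415)*(-1/595) = (-24 + 415)*(-1/595) = 391*(-1/595) = -23/35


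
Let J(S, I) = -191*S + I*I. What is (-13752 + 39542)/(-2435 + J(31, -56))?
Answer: -2579/522 ≈ -4.9406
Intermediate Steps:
J(S, I) = I**2 - 191*S (J(S, I) = -191*S + I**2 = I**2 - 191*S)
(-13752 + 39542)/(-2435 + J(31, -56)) = (-13752 + 39542)/(-2435 + ((-56)**2 - 191*31)) = 25790/(-2435 + (3136 - 5921)) = 25790/(-2435 - 2785) = 25790/(-5220) = 25790*(-1/5220) = -2579/522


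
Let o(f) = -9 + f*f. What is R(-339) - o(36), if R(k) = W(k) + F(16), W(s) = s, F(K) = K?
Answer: -1610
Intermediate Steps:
o(f) = -9 + f²
R(k) = 16 + k (R(k) = k + 16 = 16 + k)
R(-339) - o(36) = (16 - 339) - (-9 + 36²) = -323 - (-9 + 1296) = -323 - 1*1287 = -323 - 1287 = -1610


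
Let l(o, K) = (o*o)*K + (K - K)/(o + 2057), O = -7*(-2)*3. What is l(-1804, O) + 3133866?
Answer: 139819338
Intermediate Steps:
O = 42 (O = 14*3 = 42)
l(o, K) = K*o² (l(o, K) = o²*K + 0/(2057 + o) = K*o² + 0 = K*o²)
l(-1804, O) + 3133866 = 42*(-1804)² + 3133866 = 42*3254416 + 3133866 = 136685472 + 3133866 = 139819338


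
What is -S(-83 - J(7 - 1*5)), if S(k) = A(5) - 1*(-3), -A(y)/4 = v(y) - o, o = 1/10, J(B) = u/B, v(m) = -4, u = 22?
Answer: -97/5 ≈ -19.400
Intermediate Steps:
J(B) = 22/B
o = ⅒ ≈ 0.10000
A(y) = 82/5 (A(y) = -4*(-4 - 1*⅒) = -4*(-4 - ⅒) = -4*(-41/10) = 82/5)
S(k) = 97/5 (S(k) = 82/5 - 1*(-3) = 82/5 + 3 = 97/5)
-S(-83 - J(7 - 1*5)) = -1*97/5 = -97/5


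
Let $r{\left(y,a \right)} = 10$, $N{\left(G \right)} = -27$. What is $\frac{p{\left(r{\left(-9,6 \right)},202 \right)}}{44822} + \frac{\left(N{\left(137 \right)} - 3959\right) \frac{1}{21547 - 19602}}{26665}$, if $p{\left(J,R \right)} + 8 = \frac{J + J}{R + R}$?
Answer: $- \frac{817685479}{3216258437950} \approx -0.00025424$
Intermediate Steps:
$p{\left(J,R \right)} = -8 + \frac{J}{R}$ ($p{\left(J,R \right)} = -8 + \frac{J + J}{R + R} = -8 + \frac{2 J}{2 R} = -8 + 2 J \frac{1}{2 R} = -8 + \frac{J}{R}$)
$\frac{p{\left(r{\left(-9,6 \right)},202 \right)}}{44822} + \frac{\left(N{\left(137 \right)} - 3959\right) \frac{1}{21547 - 19602}}{26665} = \frac{-8 + \frac{10}{202}}{44822} + \frac{\left(-27 - 3959\right) \frac{1}{21547 - 19602}}{26665} = \left(-8 + 10 \cdot \frac{1}{202}\right) \frac{1}{44822} + - \frac{3986}{1945} \cdot \frac{1}{26665} = \left(-8 + \frac{5}{101}\right) \frac{1}{44822} + \left(-3986\right) \frac{1}{1945} \cdot \frac{1}{26665} = \left(- \frac{803}{101}\right) \frac{1}{44822} - \frac{3986}{51863425} = - \frac{11}{62014} - \frac{3986}{51863425} = - \frac{817685479}{3216258437950}$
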